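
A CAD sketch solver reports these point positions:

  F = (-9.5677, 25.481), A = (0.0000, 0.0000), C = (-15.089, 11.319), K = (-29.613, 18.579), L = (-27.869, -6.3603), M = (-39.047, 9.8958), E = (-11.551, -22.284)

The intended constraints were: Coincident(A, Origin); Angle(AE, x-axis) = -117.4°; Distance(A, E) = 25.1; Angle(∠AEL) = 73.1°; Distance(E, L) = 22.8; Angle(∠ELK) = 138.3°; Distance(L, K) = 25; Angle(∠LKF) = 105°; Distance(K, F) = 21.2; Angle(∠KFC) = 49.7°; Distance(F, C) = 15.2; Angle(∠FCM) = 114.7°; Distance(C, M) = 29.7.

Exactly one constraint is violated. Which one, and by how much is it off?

Distance(C, M) = 29.7 — off by 5.70.

A = (0.00, 0.00) ✓; AE at -117.4° ✓; |AE| = 25.10 ✓; ∠AEL = 73.10° ✓; |EL| = 22.80 ✓; ∠ELK = 138.3° ✓; |LK| = 25.00 ✓; ∠LKF = 105.0° ✓; |KF| = 21.20 ✓; ∠KFC = 49.70° ✓; |FC| = 15.20 ✓; ∠FCM = 114.7° ✓; |CM| = 24.00 ✗.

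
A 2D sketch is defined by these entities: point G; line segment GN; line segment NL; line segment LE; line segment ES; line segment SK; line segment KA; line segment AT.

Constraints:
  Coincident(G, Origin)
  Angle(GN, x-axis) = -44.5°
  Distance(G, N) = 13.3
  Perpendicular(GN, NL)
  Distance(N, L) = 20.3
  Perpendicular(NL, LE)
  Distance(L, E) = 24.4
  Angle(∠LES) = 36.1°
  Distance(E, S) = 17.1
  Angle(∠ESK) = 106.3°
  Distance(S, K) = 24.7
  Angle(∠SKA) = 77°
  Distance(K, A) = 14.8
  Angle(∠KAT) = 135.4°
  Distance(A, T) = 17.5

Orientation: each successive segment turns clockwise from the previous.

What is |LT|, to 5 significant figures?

23.645

G is at the origin; GN runs at -44.5° with length 13.3, so N = (9.4862, -9.3221). The perpendicularity gives NL at right angles to GN, so NL runs at -134.50°; with |NL| = 20.3, L = (-4.7422, -23.801). The perpendicularity gives LE at right angles to NL, so LE runs at 135.50°; with |LE| = 24.4, E = (-22.146, -6.6989). ∠LES = 36.1° gives ES at -8.4000° from the x-axis; with |ES| = 17.1, S = (-5.2290, -9.1969). ∠ESK = 106.3° gives SK at -82.100° from the x-axis; with |SK| = 24.7, K = (-1.8341, -33.662). ∠SKA = 77.0° gives KA at 174.90° from the x-axis; with |KA| = 14.8, A = (-16.576, -32.347). ∠KAT = 135.4° gives AT at 130.30° from the x-axis; with |AT| = 17.5, T = (-27.894, -19.000). Then |LT| = |T − L| = 23.645.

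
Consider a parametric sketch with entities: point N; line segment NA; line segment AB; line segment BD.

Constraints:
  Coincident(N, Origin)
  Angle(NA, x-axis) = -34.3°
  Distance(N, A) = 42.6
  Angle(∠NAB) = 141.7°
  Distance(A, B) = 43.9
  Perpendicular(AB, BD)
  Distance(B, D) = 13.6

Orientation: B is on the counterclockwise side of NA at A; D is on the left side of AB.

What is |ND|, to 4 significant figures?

78.38

∠NAB = 141.7°, so AB runs at -34.3° + (180° − 141.7°) = 4.000° from the x-axis; with |AB| = 43.9, B = A + 43.9·(cos 4.000°, sin 4.000°) = (78.98, -20.94). The perpendicularity gives BD at right angles to AB; with |BD| = 13.6 on the left of AB, D = B + 13.6·(-0.06976, 0.9976) = (78.04, -7.377). Then |ND| = |D − N| = 78.38.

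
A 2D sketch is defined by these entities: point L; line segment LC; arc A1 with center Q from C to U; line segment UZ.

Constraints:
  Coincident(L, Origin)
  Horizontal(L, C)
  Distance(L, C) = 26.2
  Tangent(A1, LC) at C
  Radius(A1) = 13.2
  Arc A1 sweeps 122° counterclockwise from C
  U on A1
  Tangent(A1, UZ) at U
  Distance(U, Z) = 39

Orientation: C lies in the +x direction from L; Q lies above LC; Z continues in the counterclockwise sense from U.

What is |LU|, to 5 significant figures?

42.499

L is at the origin; LC is horizontal with |LC| = 26.2 and C on the +x side, so C = (26.200, 0.0000). The tangent condition forces QC to be normal to LC, so Q = C + (0, 13.2) = (26.200, 13.200). On A1, C sits at bearing -90° from Q; a 122° counterclockwise sweep puts U at bearing 32°, so U = Q + 13.2·(cos 32°, sin 32°) = (37.394, 20.195). Then |LU| = |U − L| = 42.499.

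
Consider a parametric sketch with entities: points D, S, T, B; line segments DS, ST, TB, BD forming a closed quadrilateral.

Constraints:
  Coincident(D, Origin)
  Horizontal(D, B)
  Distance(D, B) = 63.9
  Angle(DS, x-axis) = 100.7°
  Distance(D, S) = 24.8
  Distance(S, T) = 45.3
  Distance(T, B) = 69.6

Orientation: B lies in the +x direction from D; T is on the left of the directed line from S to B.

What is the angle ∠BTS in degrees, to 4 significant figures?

75.21°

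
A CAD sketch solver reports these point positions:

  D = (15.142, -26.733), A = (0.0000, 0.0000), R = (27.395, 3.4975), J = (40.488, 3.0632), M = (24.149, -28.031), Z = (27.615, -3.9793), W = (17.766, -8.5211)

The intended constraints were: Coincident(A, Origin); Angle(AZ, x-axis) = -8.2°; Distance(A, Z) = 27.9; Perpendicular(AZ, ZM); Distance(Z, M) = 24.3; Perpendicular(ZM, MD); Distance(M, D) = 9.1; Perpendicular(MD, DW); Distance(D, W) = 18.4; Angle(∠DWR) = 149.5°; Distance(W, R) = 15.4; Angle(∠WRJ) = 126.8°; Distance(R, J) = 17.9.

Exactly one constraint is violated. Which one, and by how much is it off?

Distance(R, J) = 17.9 — off by 4.80.

A = (0.00, 0.00) ✓; AZ at -8.200° ✓; |AZ| = 27.90 ✓; ∠(AZ, ZM) = 90.00° ✓; |ZM| = 24.30 ✓; ∠(ZM, MD) = 90.00° ✓; |MD| = 9.100 ✓; ∠(MD, DW) = 90.00° ✓; |DW| = 18.40 ✓; ∠DWR = 149.5° ✓; |WR| = 15.40 ✓; ∠WRJ = 126.8° ✓; |RJ| = 13.10 ✗.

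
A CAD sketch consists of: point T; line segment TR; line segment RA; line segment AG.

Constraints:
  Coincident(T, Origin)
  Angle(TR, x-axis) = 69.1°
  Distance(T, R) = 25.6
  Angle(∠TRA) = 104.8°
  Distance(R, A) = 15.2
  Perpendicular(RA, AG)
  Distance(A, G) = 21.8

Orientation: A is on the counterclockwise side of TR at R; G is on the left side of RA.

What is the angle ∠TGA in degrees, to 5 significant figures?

97.729°

T is at the origin; TR runs at 69.1° with length 25.6, so R = 25.6·(cos 69.1°, sin 69.1°) = (9.1325, 23.916). ∠TRA = 104.8°, so RA runs at 69.1° + (180° − 104.8°) = 144.30° from the x-axis; with |RA| = 15.2, A = R + 15.2·(cos 144.30°, sin 144.30°) = (-3.2112, 32.785). RA ⟂ AG; with |AG| = 21.8 on the left of RA, G = A + 21.8·(-0.58354, -0.81208) = (-15.932, 15.082). Then cos ∠TGA = GT·GA / (|GT||GA|), giving 97.729°.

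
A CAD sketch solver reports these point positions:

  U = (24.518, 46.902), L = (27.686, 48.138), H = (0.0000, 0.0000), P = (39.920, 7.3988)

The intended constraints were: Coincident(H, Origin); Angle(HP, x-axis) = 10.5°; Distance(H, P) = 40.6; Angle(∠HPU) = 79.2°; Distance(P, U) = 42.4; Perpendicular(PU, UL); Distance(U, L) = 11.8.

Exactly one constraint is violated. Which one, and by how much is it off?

Distance(U, L) = 11.8 — off by 8.40.

H = (0.00, 0.00) ✓; HP at 10.50° ✓; |HP| = 40.60 ✓; ∠HPU = 79.20° ✓; |PU| = 42.40 ✓; ∠(PU, UL) = 89.99° ✓; |UL| = 3.401 ✗.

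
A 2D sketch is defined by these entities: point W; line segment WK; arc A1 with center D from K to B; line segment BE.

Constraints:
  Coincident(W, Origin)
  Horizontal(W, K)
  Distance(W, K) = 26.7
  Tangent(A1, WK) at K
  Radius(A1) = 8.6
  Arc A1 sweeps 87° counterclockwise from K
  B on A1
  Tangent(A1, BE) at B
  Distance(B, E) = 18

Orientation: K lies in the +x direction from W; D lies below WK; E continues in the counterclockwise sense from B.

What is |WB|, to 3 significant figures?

19.9

W is at the origin; W and K share the same y with |WK| = 26.7 and K on the +x side, so K = (26.7, 0.00). A1 meets WK tangentially, so DK is at right angles to WK, so D = K + (0, -8.6) = (26.7, -8.60). On A1, K sits at bearing 90° from D; an 87° counterclockwise sweep puts B at bearing 177°, so B = D + 8.6·(cos 177°, sin 177°) = (18.1, -8.15). Then |WB| = |B − W| = 19.9.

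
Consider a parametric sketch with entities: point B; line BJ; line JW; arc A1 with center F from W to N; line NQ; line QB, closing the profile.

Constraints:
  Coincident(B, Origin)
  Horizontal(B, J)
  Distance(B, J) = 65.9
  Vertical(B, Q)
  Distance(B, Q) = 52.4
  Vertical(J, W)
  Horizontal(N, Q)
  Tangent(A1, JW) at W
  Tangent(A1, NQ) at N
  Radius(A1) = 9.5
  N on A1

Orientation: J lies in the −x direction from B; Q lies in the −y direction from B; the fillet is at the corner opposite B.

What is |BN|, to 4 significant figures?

76.99

The virtual corner opposite B is at (-65.90, -52.40). Since A1 is tangent to JW there, FW ⟂ JW and tangency of A1 to NQ means the radius FN is perpendicular to NQ, with radius 9.5, so the center F sits 9.5 in from both sides at F = (-56.40, -42.90). That places the tangent points at W = (-65.90, -42.90) on JW and N = (-56.40, -52.40) on NQ. Then |BN| = |N − B| = 76.99.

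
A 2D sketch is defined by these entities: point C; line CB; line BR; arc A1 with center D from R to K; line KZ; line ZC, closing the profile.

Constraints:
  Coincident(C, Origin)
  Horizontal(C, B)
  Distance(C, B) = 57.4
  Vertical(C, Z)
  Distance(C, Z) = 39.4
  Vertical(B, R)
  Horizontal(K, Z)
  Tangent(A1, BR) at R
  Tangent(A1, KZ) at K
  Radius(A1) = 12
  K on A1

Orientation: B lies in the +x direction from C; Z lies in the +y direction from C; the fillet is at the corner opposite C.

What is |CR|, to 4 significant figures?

63.60

C is at the origin; CB is horizontal with |CB| = 57.4 and B on the +x side, so B = (57.40, 0.000). C and Z share the same x with |CZ| = 39.4 and Z on the +y side, so Z = (0.000, 39.40). The virtual corner opposite C is at (57.40, 39.40). Tangency of A1 to BR means the radius DR is perpendicular to BR and A1 meets KZ tangentially, so DK is at right angles to KZ, with radius 12.0, so the center D sits 12.0 in from both sides at D = (45.40, 27.40). That places the tangent points at R = (57.40, 27.40) on BR and K = (45.40, 39.40) on KZ. Then |CR| = |R − C| = 63.60.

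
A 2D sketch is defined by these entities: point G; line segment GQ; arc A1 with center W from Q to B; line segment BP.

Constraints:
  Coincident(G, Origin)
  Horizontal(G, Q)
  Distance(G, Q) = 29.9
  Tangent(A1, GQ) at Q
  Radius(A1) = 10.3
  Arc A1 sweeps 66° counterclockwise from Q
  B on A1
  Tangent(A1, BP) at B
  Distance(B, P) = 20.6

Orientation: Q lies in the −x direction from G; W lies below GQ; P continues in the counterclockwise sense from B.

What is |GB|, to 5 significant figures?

39.782

G is at the origin; GQ is horizontal with |GQ| = 29.9 and Q on the −x side, so Q = (-29.900, 0.0000). Since A1 is tangent to GQ there, WQ ⟂ GQ, so W = Q + (0, -10.3) = (-29.900, -10.300). On A1, Q sits at bearing 90° from W; a 66° counterclockwise sweep puts B at bearing 156°, so B = W + 10.3·(cos 156°, sin 156°) = (-39.310, -6.1106). Then |GB| = |B − G| = 39.782.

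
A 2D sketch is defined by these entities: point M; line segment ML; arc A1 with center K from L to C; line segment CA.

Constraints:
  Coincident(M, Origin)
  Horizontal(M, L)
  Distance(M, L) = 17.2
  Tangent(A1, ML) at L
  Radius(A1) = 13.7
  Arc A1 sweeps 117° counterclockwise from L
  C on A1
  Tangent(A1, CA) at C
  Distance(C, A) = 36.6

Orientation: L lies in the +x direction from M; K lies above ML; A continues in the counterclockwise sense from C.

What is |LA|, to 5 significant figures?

52.715

M is at the origin; ML is horizontal with |ML| = 17.2 and L on the +x side, so L = (17.200, 0.0000). A1 meets ML tangentially, so KL is at right angles to ML, so K = L + (0, 13.7) = (17.200, 13.700). On A1, L sits at bearing -90° from K; a 117° counterclockwise sweep puts C at bearing 27°, so C = K + 13.7·(cos 27°, sin 27°) = (29.407, 19.920). Tangency of A1 to CA means the radius KC is perpendicular to CA, so CA runs along (−sin 27°, cos 27°); with |CA| = 36.6, A = (12.791, 52.531). Then |LA| = |A − L| = 52.715.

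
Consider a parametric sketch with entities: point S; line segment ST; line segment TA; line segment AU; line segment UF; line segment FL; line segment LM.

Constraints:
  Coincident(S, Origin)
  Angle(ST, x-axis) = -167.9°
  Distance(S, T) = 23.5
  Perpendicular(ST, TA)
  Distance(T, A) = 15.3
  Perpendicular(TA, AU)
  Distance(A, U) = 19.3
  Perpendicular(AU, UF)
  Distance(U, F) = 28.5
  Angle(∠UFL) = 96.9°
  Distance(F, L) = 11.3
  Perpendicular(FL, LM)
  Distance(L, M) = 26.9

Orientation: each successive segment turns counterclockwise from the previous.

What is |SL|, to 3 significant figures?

21.2

S is at the origin; ST runs at -167.9° with length 23.5, so T = (-23.0, -4.93). ST is perpendicular to TA, so TA runs at -77.9°; with |TA| = 15.3, A = (-19.8, -19.9). TA ⟂ AU, so AU runs at 12.1°; with |AU| = 19.3, U = (-0.900, -15.8). AU is perpendicular to UF, so UF runs at 102°; with |UF| = 28.5, F = (-6.87, 12.0). ∠UFL = 96.9° gives FL at -175° from the x-axis; with |FL| = 11.3, L = (-18.1, 11.0). Then |SL| = |L − S| = 21.2.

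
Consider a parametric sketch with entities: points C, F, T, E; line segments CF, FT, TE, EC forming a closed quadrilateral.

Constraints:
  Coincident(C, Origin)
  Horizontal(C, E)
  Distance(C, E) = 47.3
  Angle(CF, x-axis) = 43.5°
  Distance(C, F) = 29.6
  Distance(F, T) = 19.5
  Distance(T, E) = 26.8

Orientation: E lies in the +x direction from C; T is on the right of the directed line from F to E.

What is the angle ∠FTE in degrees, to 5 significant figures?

89.112°

C is at the origin; CE is horizontal with |CE| = 47.3 and E in +x, so E = (47.3, 0). CF runs at 43.5° with |CF| = 29.6, so F = (21.471, 20.375). T is determined by |FT| = 19.5 and |TE| = 26.8 together: it lies at the intersection of circle(F, 19.5) and circle(E, 26.8). With |FE| = 32.898, the foot of the radical line on FE is 11.312 from F and the perpendicular offset is √(19.5² − 11.312²) = 15.884. Taking the right-of-FE solution: T = (20.515, 0.89874).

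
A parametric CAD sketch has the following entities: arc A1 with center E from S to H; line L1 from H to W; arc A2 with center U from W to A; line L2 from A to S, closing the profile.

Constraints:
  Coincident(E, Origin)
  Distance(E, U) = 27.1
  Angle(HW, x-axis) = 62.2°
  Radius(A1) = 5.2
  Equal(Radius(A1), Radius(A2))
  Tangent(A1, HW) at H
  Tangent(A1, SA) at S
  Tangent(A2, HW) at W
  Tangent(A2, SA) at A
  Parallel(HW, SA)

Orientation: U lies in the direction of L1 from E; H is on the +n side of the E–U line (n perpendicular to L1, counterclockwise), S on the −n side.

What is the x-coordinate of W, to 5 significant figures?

8.0393

The slot axis is L1's direction at 62.2°, so u = (cos 62.2°, sin 62.2°) = (0.46639, 0.88458) and n = (−sin 62.2°, cos 62.2°) = (-0.88458, 0.46639). E is at the origin and U lies 27.1 along u from E, so U = 27.1·u = (12.639, 23.972). Tangency of A1 to both parallel lines with radius 5.2 puts H and S at E ± 5.2·n: H = (-4.5998, 2.4252), S = (4.5998, -2.4252). Equal radii place W and A the same way about U: W = U + 5.2·n = (8.0393, 26.397), A = U − 5.2·n = (17.239, 21.547). So W.x = 8.0393.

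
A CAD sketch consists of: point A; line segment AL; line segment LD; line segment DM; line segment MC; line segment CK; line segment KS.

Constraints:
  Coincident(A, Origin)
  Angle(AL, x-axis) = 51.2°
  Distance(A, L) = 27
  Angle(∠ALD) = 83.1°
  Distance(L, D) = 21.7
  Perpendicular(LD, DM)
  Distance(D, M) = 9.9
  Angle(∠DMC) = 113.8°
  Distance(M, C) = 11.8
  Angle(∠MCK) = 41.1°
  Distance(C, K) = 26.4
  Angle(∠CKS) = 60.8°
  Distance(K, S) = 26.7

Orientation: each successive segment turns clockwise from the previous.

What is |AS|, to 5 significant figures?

37.316

A is at the origin; AL runs at 51.2° with length 27.0, so L = (16.918, 21.042). ∠ALD = 83.1° gives LD at -45.700° from the x-axis; with |LD| = 21.7, D = (32.074, 5.5116). The perpendicularity gives DM at right angles to LD, so DM runs at -135.70°; with |DM| = 9.9, M = (24.989, -1.4027). ∠DMC = 113.8° gives MC at 158.10° from the x-axis; with |MC| = 11.8, C = (14.040, 2.9985). ∠MCK = 41.1° gives CK at 19.200° from the x-axis; with |CK| = 26.4, K = (38.972, 11.681). ∠CKS = 60.8° gives KS at -100.00° from the x-axis; with |KS| = 26.7, S = (34.335, -14.614). Then |AS| = |S − A| = 37.316.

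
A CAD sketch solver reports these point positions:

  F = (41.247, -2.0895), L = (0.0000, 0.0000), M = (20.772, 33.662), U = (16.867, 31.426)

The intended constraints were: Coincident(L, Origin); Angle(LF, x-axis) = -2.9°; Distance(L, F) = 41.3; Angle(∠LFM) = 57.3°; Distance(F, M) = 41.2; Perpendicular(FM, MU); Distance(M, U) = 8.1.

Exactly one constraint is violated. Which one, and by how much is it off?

Distance(M, U) = 8.1 — off by 3.60.

L = (0.00, 0.00) ✓; LF at -2.900° ✓; |LF| = 41.30 ✓; ∠LFM = 57.30° ✓; |FM| = 41.20 ✓; ∠(FM, MU) = 90.00° ✓; |MU| = 4.500 ✗.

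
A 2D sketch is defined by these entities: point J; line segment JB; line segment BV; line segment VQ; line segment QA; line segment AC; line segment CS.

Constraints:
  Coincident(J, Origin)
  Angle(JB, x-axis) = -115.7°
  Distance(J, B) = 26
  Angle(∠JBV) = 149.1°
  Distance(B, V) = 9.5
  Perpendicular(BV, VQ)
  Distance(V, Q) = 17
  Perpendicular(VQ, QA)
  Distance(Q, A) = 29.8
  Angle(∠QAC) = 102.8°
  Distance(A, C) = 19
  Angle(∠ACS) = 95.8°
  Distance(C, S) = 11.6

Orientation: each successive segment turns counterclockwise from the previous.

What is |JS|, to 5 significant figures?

20.556

J is at the origin; JB runs at -115.7° with length 26.0, so B = (-11.275, -23.428). ∠JBV = 149.1° gives BV at -84.800° from the x-axis; with |BV| = 9.5, V = (-10.414, -32.889). BV ⟂ VQ, so VQ runs at 5.2000°; with |VQ| = 17.0, Q = (6.5159, -31.348). The perpendicularity gives QA at right angles to VQ, so QA runs at 95.200°; with |QA| = 29.8, A = (3.8151, -1.6708). ∠QAC = 102.8° gives AC at 172.40° from the x-axis; with |AC| = 19.0, C = (-15.018, 0.84208). ∠ACS = 95.8° gives CS at -103.40° from the x-axis; with |CS| = 11.6, S = (-17.706, -10.442). Then |JS| = |S − J| = 20.556.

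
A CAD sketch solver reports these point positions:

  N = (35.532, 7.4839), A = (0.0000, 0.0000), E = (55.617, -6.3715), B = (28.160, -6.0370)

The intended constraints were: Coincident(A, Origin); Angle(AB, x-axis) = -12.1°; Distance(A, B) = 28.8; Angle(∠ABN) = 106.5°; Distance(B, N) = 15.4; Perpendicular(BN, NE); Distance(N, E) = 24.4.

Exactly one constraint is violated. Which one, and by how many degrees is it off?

Perpendicular(BN, NE) — off by 6.00°.

A = (0.00, 0.00) ✓; AB at -12.10° ✓; |AB| = 28.80 ✓; ∠ABN = 106.5° ✓; |BN| = 15.40 ✓; ∠(BN, NE) = 96.00° ✗; |NE| = 24.40 ✓.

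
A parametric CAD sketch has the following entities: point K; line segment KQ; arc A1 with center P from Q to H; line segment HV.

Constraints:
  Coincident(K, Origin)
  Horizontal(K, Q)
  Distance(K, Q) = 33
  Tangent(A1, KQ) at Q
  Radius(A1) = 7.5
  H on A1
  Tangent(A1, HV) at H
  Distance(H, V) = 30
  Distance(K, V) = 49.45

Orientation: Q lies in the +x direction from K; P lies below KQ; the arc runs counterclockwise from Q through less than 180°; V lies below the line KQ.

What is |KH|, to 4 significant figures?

27.13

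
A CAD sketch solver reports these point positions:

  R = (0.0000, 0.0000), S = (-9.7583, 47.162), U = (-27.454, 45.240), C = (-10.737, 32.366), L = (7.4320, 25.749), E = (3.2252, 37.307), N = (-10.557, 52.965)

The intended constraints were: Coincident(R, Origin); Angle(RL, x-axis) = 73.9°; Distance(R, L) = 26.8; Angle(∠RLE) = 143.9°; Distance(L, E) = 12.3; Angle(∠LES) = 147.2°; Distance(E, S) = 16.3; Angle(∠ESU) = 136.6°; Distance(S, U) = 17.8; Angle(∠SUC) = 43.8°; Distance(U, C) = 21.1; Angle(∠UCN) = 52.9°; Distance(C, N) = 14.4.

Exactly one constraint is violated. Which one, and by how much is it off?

Distance(C, N) = 14.4 — off by 6.20.

R = (0.00, 0.00) ✓; RL at 73.90° ✓; |RL| = 26.80 ✓; ∠RLE = 143.9° ✓; |LE| = 12.30 ✓; ∠LES = 147.2° ✓; |ES| = 16.30 ✓; ∠ESU = 136.6° ✓; |SU| = 17.80 ✓; ∠SUC = 43.80° ✓; |UC| = 21.10 ✓; ∠UCN = 52.90° ✓; |CN| = 20.60 ✗.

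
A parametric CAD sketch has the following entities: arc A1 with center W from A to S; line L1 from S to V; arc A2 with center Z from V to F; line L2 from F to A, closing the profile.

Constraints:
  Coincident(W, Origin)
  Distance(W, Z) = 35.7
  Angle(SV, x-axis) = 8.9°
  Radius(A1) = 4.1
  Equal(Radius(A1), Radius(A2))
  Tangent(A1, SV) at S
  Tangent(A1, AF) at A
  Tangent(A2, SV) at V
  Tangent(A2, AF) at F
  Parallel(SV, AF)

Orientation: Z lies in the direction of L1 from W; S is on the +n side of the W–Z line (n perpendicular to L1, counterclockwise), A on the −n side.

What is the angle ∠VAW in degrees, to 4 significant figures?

77.06°

The slot axis is L1's direction at 8.9°, so u = (cos 8.9°, sin 8.9°) = (0.9880, 0.1547) and n = (−sin 8.9°, cos 8.9°) = (-0.1547, 0.9880). W is at the origin and Z lies 35.7 along u from W, so Z = 35.7·u = (35.27, 5.523). Tangency of A1 to both parallel lines with radius 4.1 puts S and A at W ± 4.1·n: S = (-0.6343, 4.051), A = (0.6343, -4.051). Equal radii place V and F the same way about Z: V = Z + 4.1·n = (34.64, 9.574), F = Z − 4.1·n = (35.90, 1.473). Then cos ∠VAW = AV·AW / (|AV||AW|), giving 77.06°.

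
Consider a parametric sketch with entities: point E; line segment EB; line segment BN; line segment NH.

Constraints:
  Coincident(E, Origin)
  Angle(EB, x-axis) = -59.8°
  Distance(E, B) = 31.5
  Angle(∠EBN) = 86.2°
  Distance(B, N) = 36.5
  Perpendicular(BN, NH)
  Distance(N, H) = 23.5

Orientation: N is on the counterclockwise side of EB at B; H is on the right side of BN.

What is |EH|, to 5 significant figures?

64.820

∠EBN = 86.2°, so BN runs at -59.8° + (180° − 86.2°) = 34.000° from the x-axis; with |BN| = 36.5, N = B + 36.5·(cos 34.000°, sin 34.000°) = (46.105, -6.8141). BN is perpendicular to NH; with |NH| = 23.5 on the right of BN, H = N + 23.5·(0.55919, -0.82904) = (59.246, -26.296). Then |EH| = |H − E| = 64.820.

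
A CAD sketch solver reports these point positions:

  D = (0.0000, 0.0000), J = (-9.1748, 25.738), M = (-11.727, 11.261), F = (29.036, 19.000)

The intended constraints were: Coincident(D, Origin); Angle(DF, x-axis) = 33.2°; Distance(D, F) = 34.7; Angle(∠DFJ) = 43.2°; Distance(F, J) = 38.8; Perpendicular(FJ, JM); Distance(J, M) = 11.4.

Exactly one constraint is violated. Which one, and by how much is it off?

Distance(J, M) = 11.4 — off by 3.30.

D = (0.00, 0.00) ✓; DF at 33.20° ✓; |DF| = 34.70 ✓; ∠DFJ = 43.20° ✓; |FJ| = 38.80 ✓; ∠(FJ, JM) = 90.00° ✓; |JM| = 14.70 ✗.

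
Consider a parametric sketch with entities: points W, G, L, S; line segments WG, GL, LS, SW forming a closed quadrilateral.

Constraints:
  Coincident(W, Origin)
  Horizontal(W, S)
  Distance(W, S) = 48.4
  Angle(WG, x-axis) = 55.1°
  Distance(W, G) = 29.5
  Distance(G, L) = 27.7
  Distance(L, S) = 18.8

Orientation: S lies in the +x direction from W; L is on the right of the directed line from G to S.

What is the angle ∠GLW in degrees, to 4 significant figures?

61.86°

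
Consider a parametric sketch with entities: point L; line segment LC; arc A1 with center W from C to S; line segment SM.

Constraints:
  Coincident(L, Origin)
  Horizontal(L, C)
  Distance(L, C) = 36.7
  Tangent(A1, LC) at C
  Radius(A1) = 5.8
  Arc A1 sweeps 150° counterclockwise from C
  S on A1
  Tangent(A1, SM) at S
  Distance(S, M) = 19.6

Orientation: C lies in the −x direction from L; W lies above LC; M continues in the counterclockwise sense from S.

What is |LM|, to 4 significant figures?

54.80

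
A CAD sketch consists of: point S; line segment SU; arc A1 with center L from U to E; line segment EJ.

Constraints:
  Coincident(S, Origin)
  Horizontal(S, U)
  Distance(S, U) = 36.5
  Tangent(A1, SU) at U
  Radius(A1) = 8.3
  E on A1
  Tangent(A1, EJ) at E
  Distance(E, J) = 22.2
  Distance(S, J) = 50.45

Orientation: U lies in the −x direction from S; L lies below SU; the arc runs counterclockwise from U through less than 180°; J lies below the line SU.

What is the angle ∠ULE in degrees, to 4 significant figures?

104.2°

S is at the origin; SU is horizontal with |SU| = 36.5 and U on the −x side, so U = (-36.50, 0.000). A1 meets SU tangentially, so LU is at right angles to SU, so L = U + (0, -8.3) = (-36.50, -8.300). Since LE ⟂ EJ (tangency), |LJ| = √(8.3² + 22.2²) = 23.70 regardless of where E sits on A1. So J lies on both circle(S, 50.45) and circle(L, 23.70); the below-SU intersection is J = (-39.12, -31.86). E is the foot of the tangent from J: E = (-44.55, -10.33).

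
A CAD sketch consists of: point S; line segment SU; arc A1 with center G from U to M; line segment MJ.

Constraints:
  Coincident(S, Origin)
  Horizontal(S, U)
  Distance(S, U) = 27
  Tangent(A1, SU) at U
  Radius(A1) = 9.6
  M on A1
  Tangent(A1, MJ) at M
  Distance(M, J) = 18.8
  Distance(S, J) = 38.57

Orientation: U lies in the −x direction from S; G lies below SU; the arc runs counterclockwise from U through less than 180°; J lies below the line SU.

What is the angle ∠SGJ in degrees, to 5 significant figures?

100.52°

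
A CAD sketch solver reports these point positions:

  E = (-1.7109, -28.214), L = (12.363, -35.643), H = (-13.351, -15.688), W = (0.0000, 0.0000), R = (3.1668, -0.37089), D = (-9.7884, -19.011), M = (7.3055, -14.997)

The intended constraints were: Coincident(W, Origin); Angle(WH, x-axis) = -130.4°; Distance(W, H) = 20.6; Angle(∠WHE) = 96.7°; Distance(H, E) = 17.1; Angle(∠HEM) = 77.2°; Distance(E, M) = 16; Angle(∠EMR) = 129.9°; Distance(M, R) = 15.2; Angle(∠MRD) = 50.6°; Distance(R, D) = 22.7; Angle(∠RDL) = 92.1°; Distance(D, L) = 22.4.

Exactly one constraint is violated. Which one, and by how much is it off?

Distance(D, L) = 22.4 — off by 5.30.

W = (0.00, 0.00) ✓; WH at -130.4° ✓; |WH| = 20.60 ✓; ∠WHE = 96.70° ✓; |HE| = 17.10 ✓; ∠HEM = 77.20° ✓; |EM| = 16.00 ✓; ∠EMR = 129.9° ✓; |MR| = 15.20 ✓; ∠MRD = 50.60° ✓; |RD| = 22.70 ✓; ∠RDL = 92.10° ✓; |DL| = 27.70 ✗.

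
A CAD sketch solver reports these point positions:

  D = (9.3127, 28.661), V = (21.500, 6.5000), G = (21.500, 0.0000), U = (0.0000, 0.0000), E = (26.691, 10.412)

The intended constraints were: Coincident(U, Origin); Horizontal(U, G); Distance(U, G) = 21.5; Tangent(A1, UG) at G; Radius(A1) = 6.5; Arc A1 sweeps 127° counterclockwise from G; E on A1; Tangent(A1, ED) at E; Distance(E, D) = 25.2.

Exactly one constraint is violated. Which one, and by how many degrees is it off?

Tangent(A1, ED) at E — off by 6.60°.

U = (0.00, 0.00) ✓; U.y = 0.00, G.y = 0.00 ✓; |UG| = 21.50 ✓; ∠(VG, GU) = 90.00° ✓; |VG| = 6.500 ✓; bearing(V→E) − bearing(V→G) = 127.0° ✓; |VE| = 6.500 ✓; ∠(VE, ED) = 83.40° ✗; |ED| = 25.20 ✓.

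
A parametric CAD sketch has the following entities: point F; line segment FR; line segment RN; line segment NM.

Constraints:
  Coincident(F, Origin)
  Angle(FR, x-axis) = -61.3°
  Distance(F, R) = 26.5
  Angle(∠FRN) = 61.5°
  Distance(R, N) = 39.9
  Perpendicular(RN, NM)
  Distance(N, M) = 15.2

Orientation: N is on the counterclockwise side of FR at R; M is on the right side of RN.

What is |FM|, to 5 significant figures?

47.162

∠FRN = 61.5°, so RN runs at -61.3° + (180° − 61.5°) = 57.200° from the x-axis; with |RN| = 39.9, N = R + 39.9·(cos 57.200°, sin 57.200°) = (34.340, 10.294). The perpendicularity gives NM at right angles to RN; with |NM| = 15.2 on the right of RN, M = N + 15.2·(0.84057, -0.54171) = (47.117, 2.0603). Then |FM| = |M − F| = 47.162.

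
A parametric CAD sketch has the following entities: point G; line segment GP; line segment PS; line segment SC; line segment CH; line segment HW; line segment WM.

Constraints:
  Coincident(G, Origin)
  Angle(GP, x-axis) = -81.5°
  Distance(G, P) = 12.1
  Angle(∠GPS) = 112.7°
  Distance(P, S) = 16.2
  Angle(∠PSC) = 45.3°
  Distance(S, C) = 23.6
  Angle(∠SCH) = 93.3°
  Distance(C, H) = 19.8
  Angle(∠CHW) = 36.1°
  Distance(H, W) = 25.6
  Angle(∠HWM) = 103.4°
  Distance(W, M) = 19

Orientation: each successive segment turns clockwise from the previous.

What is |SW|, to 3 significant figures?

8.49

G is at the origin; GP runs at -81.5° with length 12.1, so P = (1.79, -12.0). ∠GPS = 112.7° gives PS at -149° from the x-axis; with |PS| = 16.2, S = (-12.1, -20.4). ∠PSC = 45.3° gives SC at 76.5° from the x-axis; with |SC| = 23.6, C = (-6.56, 2.59). ∠SCH = 93.3° gives CH at -10.2° from the x-axis; with |CH| = 19.8, H = (12.9, -0.917). ∠CHW = 36.1° gives HW at -154° from the x-axis; with |HW| = 25.6, W = (-10.1, -12.1). Then |SW| = |W − S| = 8.49.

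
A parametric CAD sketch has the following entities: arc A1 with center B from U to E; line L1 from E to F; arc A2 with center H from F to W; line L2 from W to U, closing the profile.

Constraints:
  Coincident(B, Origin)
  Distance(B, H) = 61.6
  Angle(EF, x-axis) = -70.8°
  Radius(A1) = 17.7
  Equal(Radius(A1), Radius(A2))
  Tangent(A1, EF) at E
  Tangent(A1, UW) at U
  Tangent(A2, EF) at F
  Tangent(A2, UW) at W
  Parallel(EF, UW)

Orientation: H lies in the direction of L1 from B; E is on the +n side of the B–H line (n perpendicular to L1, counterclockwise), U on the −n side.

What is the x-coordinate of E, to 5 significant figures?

16.715

The slot axis is L1's direction at -70.8°, so u = (cos -70.8°, sin -70.8°) = (0.32887, -0.94438) and n = (−sin -70.8°, cos -70.8°) = (0.94438, 0.32887). B is at the origin and H lies 61.6 along u from B, so H = 61.6·u = (20.258, -58.174). Tangency of A1 to both parallel lines with radius 17.7 puts E and U at B ± 17.7·n: E = (16.715, 5.8209), U = (-16.715, -5.8209). So E.x = 16.715.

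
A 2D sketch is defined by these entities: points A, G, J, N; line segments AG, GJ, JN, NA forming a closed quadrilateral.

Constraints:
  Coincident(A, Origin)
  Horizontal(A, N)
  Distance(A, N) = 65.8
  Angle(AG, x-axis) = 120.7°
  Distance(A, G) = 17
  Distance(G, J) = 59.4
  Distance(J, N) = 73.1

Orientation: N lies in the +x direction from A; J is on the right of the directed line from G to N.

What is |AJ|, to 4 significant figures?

43.30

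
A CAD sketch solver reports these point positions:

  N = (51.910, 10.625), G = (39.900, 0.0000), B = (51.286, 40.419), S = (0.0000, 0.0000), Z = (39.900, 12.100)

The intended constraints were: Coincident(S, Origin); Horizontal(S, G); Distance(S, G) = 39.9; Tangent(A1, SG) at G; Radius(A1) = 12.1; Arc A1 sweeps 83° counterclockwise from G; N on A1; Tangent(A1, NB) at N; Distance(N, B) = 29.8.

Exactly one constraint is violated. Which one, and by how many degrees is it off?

Tangent(A1, NB) at N — off by 8.20°.

S = (0.00, 0.00) ✓; S.y = 0.00, G.y = 0.00 ✓; |SG| = 39.90 ✓; ∠(ZG, GS) = 90.00° ✓; |ZG| = 12.10 ✓; bearing(Z→N) − bearing(Z→G) = 83.00° ✓; |ZN| = 12.10 ✓; ∠(ZN, NB) = 81.80° ✗; |NB| = 29.80 ✓.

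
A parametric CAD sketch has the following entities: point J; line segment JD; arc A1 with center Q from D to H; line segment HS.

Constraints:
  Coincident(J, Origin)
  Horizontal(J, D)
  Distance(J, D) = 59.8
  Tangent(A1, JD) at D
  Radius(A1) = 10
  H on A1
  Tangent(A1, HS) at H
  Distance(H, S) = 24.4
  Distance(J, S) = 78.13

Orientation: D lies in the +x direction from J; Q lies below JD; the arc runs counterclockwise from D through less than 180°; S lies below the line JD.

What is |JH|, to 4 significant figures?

55.52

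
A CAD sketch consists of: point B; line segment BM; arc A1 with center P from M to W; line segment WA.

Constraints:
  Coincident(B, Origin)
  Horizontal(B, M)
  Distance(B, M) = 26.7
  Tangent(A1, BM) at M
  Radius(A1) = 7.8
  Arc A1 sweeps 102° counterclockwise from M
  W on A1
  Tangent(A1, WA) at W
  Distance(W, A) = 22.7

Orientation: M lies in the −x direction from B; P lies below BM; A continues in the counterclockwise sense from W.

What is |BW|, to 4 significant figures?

35.60

Since A1 is tangent to BM there, PM ⟂ BM, so P = M + (0, -7.8) = (-26.70, -7.800). On A1, M sits at bearing 90° from P; a 102° counterclockwise sweep puts W at bearing 192°, so W = P + 7.8·(cos 192°, sin 192°) = (-34.33, -9.422). Then |BW| = |W − B| = 35.60.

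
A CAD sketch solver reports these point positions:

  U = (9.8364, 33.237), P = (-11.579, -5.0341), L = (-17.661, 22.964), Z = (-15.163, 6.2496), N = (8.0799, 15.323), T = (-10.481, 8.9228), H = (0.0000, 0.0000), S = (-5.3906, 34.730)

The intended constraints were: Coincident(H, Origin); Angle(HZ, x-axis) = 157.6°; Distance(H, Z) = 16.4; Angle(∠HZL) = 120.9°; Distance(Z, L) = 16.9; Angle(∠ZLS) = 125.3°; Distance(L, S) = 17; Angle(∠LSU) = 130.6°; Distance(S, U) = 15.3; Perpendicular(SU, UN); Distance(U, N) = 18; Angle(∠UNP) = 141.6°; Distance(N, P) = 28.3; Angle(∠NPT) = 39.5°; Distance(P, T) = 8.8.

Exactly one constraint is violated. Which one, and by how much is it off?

Distance(P, T) = 8.8 — off by 5.20.

H = (0.00, 0.00) ✓; HZ at 157.6° ✓; |HZ| = 16.40 ✓; ∠HZL = 120.9° ✓; |ZL| = 16.90 ✓; ∠ZLS = 125.3° ✓; |LS| = 17.00 ✓; ∠LSU = 130.6° ✓; |SU| = 15.30 ✓; ∠(SU, UN) = 90.00° ✓; |UN| = 18.00 ✓; ∠UNP = 141.6° ✓; |NP| = 28.30 ✓; ∠NPT = 39.50° ✓; |PT| = 14.00 ✗.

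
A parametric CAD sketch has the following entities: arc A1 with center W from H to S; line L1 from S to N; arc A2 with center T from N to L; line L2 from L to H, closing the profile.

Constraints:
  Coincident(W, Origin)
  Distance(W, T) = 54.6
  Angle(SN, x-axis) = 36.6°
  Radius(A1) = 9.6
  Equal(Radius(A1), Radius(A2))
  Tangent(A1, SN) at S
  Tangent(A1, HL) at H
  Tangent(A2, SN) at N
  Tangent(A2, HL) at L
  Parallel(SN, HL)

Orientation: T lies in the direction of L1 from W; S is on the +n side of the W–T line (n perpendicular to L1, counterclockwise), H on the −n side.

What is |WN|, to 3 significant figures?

55.4

Tangency of A1 to both parallel lines with radius 9.6 puts S and H at W ± 9.6·n: S = (-5.72, 7.71), H = (5.72, -7.71). Equal radii place N and L the same way about T: N = T + 9.6·n = (38.1, 40.3), L = T − 9.6·n = (49.6, 24.8). Then |WN| = |N − W| = 55.4.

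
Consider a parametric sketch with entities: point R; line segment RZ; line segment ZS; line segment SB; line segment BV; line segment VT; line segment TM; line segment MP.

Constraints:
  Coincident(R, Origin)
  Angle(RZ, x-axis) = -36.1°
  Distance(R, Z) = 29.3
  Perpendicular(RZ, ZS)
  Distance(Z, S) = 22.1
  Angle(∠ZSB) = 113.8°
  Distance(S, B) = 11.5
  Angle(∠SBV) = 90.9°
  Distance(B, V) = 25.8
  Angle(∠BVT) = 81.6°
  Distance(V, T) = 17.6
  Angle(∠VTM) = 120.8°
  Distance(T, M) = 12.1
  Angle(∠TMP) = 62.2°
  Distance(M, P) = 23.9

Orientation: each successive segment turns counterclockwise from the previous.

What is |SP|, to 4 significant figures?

19.64

∠VTM = 120.8° gives TM at 6.800° from the x-axis; with |TM| = 12.1, M = (31.16, -14.56). ∠TMP = 62.2° gives MP at 124.6° from the x-axis; with |MP| = 23.9, P = (17.59, 5.117). Then |SP| = |P − S| = 19.64.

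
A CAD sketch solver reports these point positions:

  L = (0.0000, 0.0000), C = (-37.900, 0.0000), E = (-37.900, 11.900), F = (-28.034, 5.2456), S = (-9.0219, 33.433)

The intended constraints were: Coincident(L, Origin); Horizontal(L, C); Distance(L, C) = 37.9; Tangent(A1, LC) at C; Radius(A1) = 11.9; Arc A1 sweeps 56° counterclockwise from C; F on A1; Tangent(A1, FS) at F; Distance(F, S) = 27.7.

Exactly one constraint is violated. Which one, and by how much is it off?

Distance(F, S) = 27.7 — off by 6.30.

L = (0.00, 0.00) ✓; L.y = 0.00, C.y = 0.00 ✓; |LC| = 37.90 ✓; ∠(EC, CL) = 90.00° ✓; |EC| = 11.90 ✓; bearing(E→F) − bearing(E→C) = 56.00° ✓; |EF| = 11.90 ✓; ∠(EF, FS) = 90.00° ✓; |FS| = 34.00 ✗.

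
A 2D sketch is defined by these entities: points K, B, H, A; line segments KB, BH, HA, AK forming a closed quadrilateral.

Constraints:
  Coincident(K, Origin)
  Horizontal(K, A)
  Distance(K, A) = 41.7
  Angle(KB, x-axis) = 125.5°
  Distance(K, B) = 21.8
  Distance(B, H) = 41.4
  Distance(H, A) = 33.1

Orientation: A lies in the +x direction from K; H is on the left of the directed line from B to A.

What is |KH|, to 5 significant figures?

40.098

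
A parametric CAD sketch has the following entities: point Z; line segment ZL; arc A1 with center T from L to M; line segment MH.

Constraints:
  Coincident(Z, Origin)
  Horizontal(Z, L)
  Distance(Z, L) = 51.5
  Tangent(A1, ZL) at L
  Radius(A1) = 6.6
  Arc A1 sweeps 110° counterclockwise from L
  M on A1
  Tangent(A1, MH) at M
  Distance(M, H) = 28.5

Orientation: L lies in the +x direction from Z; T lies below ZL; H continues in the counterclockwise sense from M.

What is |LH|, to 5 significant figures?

35.815

Z is at the origin; Z and L share the same y with |ZL| = 51.5 and L on the +x side, so L = (51.500, 0.0000). Tangency of A1 to ZL means the radius TL is perpendicular to ZL, so T = L + (0, -6.6) = (51.500, -6.6000). On A1, L sits at bearing 90° from T; a 110° counterclockwise sweep puts M at bearing 200°, so M = T + 6.6·(cos 200°, sin 200°) = (45.298, -8.8573). A1 meets MH tangentially, so TM is at right angles to MH, so MH runs along (−sin 200°, cos 200°); with |MH| = 28.5, H = (55.046, -35.639). Then |LH| = |H − L| = 35.815.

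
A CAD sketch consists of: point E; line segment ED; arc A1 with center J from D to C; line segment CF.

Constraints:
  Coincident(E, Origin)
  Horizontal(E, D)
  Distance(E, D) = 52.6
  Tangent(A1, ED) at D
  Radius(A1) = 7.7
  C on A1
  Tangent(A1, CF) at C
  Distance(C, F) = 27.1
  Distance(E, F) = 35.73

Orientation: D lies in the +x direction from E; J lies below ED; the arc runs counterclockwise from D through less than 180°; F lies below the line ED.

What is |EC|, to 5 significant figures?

47.114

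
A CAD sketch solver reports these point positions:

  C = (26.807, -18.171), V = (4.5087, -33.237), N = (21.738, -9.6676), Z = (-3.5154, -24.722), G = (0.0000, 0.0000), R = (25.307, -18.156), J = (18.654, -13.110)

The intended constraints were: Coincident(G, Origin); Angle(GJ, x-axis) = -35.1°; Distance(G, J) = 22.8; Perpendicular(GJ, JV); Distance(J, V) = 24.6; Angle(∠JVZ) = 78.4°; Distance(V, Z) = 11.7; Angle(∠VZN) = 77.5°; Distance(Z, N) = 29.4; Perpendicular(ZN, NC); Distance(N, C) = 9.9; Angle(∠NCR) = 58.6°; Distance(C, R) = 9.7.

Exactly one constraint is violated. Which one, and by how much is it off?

Distance(C, R) = 9.7 — off by 8.20.

G = (0.00, 0.00) ✓; GJ at -35.10° ✓; |GJ| = 22.80 ✓; ∠(GJ, JV) = 90.00° ✓; |JV| = 24.60 ✓; ∠JVZ = 78.40° ✓; |VZ| = 11.70 ✓; ∠VZN = 77.50° ✓; |ZN| = 29.40 ✓; ∠(ZN, NC) = 90.00° ✓; |NC| = 9.900 ✓; ∠NCR = 58.63° ✓; |CR| = 1.500 ✗.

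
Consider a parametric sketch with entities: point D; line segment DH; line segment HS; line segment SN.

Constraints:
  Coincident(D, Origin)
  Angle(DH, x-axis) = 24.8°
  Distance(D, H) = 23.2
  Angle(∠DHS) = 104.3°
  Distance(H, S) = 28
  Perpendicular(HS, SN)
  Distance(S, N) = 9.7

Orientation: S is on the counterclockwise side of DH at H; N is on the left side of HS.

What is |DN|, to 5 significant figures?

36.071

D is at the origin; DH runs at 24.8° with length 23.2, so H = 23.2·(cos 24.8°, sin 24.8°) = (21.060, 9.7313). ∠DHS = 104.3°, so HS runs at 24.8° + (180° − 104.3°) = 100.50° from the x-axis; with |HS| = 28.0, S = H + 28.0·(cos 100.50°, sin 100.50°) = (15.958, 37.262). HS is perpendicular to SN; with |SN| = 9.7 on the left of HS, N = S + 9.7·(-0.98325, -0.18224) = (6.4203, 35.495). Then |DN| = |N − D| = 36.071.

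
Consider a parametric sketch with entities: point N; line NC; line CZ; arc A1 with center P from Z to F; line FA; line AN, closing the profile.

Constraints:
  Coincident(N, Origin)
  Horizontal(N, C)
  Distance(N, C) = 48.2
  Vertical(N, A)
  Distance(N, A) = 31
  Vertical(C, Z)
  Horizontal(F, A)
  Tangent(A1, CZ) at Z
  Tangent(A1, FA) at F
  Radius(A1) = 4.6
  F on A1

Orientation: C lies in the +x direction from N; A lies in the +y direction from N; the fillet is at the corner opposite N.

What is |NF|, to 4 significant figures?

53.50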